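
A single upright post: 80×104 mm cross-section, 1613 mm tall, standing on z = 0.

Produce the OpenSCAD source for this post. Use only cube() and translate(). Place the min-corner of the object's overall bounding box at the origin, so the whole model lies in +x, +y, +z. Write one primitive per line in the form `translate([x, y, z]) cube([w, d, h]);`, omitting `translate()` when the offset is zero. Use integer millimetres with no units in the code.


cube([80, 104, 1613]);


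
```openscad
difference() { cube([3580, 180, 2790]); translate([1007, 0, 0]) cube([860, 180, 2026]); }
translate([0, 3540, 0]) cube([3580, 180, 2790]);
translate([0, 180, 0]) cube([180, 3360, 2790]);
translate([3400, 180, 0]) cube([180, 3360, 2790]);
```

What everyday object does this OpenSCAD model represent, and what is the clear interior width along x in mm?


A single room. The interior width is 3220 mm.

Four walls enclosing a rectangle with a door in the front wall — a room. Outside width 3580 minus two 180 mm walls gives 3220 mm.


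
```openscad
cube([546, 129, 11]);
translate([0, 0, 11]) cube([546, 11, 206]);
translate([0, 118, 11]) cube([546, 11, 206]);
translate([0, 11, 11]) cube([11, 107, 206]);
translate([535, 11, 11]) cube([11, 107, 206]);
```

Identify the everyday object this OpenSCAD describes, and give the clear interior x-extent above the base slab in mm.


An open box. The internal width is 524 mm.

A 546×129 base slab with four walls standing on it — an open box. The base is 546 mm wide and the walls are 11 mm thick, so the internal width is 546 − 2 × 11 = 524 mm.


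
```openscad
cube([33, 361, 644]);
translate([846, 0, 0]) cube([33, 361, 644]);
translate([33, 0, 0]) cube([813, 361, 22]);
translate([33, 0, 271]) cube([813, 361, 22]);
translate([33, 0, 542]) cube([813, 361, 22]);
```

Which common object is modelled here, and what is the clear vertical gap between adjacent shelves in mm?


A bookshelf. The clear shelf gap is 249 mm.

Two tall side panels with 3 horizontal boards between them — a bookshelf. The first two shelf undersides are at z = 0 and z = 271; with shelf thickness 22, the clear gap is 271 − 0 − 22 = 249 mm.


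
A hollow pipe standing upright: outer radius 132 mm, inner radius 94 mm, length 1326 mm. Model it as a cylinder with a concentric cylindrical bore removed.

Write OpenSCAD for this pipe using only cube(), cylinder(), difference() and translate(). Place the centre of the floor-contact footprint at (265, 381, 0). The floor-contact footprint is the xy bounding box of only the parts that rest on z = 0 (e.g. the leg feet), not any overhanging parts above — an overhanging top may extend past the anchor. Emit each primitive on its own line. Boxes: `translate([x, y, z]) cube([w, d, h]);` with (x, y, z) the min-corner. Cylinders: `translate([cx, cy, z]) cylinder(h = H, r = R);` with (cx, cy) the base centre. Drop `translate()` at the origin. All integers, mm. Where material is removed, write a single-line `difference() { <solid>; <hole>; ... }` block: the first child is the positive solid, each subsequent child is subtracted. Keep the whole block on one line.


difference() { translate([265, 381, 0]) cylinder(h = 1326, r = 132); translate([265, 381, 0]) cylinder(h = 1326, r = 94); }


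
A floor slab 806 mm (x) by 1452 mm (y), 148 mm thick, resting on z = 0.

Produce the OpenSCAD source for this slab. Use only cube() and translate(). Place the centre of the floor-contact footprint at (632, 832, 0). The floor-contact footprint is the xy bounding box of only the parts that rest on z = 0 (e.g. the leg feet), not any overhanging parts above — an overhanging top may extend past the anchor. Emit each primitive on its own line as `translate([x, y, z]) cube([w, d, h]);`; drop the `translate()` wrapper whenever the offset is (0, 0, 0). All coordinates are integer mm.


translate([229, 106, 0]) cube([806, 1452, 148]);


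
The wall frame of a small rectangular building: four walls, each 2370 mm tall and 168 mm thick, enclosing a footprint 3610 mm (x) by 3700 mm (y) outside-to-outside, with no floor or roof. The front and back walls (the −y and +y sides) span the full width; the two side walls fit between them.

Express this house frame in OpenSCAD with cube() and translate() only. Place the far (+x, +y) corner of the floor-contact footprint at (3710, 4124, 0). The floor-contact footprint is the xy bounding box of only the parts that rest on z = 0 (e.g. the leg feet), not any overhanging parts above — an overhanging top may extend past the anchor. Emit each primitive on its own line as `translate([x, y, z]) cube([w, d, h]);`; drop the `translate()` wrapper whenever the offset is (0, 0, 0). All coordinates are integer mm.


translate([100, 424, 0]) cube([3610, 168, 2370]);
translate([100, 3956, 0]) cube([3610, 168, 2370]);
translate([100, 592, 0]) cube([168, 3364, 2370]);
translate([3542, 592, 0]) cube([168, 3364, 2370]);


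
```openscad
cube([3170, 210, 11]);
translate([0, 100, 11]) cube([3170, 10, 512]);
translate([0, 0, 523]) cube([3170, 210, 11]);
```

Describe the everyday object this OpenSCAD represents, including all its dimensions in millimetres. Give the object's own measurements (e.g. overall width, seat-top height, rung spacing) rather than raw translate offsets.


An I-beam lying along x, 3170 mm long. Overall section height 534 mm. Two flanges 210 mm wide (y) and 11 mm thick, one on the floor and one at the top; a web 10 mm thick runs between them, centred on the flange width.


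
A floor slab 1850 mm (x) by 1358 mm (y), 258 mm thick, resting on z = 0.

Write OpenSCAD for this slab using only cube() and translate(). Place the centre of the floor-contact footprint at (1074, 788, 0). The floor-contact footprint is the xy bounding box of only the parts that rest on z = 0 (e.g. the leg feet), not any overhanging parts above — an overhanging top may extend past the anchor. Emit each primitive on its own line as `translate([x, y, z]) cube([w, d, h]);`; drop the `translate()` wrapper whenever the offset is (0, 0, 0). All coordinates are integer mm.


translate([149, 109, 0]) cube([1850, 1358, 258]);


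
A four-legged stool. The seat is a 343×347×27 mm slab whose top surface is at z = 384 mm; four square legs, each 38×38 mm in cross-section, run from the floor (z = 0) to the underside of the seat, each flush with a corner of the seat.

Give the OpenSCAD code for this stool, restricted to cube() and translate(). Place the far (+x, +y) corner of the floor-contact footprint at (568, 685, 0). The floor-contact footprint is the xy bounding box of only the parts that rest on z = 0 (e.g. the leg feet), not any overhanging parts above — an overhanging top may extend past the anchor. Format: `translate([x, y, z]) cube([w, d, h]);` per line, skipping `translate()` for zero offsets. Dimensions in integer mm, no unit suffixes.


translate([225, 338, 357]) cube([343, 347, 27]);
translate([225, 338, 0]) cube([38, 38, 357]);
translate([530, 338, 0]) cube([38, 38, 357]);
translate([225, 647, 0]) cube([38, 38, 357]);
translate([530, 647, 0]) cube([38, 38, 357]);


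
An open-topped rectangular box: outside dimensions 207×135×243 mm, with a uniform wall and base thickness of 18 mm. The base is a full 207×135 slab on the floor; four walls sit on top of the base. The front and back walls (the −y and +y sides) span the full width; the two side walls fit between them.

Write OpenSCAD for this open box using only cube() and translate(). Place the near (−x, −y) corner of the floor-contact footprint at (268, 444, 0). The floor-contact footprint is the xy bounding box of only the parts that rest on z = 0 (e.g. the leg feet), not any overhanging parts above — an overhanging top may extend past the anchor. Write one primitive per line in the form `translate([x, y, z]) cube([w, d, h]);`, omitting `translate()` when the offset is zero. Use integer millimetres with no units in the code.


translate([268, 444, 0]) cube([207, 135, 18]);
translate([268, 444, 18]) cube([207, 18, 225]);
translate([268, 561, 18]) cube([207, 18, 225]);
translate([268, 462, 18]) cube([18, 99, 225]);
translate([457, 462, 18]) cube([18, 99, 225]);


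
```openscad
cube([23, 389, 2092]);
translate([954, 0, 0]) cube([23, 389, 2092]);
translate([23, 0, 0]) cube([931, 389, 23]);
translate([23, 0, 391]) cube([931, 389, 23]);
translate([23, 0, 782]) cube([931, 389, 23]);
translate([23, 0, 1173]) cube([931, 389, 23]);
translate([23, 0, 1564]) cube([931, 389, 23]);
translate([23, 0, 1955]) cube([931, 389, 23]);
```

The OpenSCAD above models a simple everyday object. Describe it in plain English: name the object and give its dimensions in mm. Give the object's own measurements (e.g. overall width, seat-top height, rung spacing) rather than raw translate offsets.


An open bookshelf. Two side panels, each 23 mm thick, 389 mm deep and 2092 mm tall, stand 977 mm apart (outside-to-outside). Between them sit 6 shelves, each 23 mm thick and 389 mm deep, spanning the full gap between the sides. The bottom shelf rests on the floor (its underside at z = 0) and the clear gap between one shelf's top and the next shelf's underside is 368 mm.


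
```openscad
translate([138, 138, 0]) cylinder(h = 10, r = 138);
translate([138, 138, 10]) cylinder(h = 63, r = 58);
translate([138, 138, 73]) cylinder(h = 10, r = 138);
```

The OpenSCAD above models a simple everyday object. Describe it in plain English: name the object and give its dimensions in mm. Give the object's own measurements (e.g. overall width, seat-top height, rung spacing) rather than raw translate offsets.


A spool: two coaxial disc flanges of radius 138 mm and thickness 10 mm, joined by a core cylinder of radius 58 mm and height 63 mm. The lower flange rests on z = 0 and the three cylinders share a vertical axis.


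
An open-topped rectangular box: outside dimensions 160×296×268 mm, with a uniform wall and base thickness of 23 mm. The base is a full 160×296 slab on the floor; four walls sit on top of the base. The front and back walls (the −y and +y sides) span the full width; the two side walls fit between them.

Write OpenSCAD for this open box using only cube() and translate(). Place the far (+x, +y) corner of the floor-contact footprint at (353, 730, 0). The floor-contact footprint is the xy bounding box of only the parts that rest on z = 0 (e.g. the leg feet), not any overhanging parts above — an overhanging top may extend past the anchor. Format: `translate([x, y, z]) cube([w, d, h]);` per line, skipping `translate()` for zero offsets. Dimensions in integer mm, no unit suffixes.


translate([193, 434, 0]) cube([160, 296, 23]);
translate([193, 434, 23]) cube([160, 23, 245]);
translate([193, 707, 23]) cube([160, 23, 245]);
translate([193, 457, 23]) cube([23, 250, 245]);
translate([330, 457, 23]) cube([23, 250, 245]);


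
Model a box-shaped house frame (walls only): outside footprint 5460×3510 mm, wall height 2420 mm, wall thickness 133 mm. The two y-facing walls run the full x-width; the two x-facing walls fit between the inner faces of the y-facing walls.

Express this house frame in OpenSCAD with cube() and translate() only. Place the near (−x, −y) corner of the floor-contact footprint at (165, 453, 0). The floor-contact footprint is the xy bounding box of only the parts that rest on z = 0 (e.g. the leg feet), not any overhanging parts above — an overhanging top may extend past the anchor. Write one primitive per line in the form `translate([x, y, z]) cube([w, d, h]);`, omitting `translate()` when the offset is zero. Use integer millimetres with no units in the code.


translate([165, 453, 0]) cube([5460, 133, 2420]);
translate([165, 3830, 0]) cube([5460, 133, 2420]);
translate([165, 586, 0]) cube([133, 3244, 2420]);
translate([5492, 586, 0]) cube([133, 3244, 2420]);


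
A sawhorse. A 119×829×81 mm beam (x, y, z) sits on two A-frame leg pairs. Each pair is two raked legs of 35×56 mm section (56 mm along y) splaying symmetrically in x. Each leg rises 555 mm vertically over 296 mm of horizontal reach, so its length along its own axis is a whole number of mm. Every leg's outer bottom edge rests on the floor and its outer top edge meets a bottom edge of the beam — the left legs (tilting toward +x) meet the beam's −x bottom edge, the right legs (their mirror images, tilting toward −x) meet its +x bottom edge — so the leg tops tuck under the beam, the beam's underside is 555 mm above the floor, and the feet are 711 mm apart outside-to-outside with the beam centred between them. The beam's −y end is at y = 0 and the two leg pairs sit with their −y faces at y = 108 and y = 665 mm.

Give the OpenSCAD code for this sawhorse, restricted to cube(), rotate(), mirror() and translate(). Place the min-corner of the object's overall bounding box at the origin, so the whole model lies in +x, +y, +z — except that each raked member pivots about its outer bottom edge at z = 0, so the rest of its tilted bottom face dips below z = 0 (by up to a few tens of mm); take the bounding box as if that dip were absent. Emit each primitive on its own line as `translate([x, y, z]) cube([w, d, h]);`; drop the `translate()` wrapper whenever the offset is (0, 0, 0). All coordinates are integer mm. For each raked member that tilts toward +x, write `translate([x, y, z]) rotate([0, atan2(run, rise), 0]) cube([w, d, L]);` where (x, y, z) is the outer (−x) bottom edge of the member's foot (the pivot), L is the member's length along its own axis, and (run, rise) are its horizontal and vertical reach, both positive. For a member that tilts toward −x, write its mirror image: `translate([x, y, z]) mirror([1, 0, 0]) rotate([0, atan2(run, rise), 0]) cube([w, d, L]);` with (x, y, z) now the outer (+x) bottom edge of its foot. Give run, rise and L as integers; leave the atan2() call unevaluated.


translate([296, 0, 555]) cube([119, 829, 81]);
translate([0, 108, 0]) rotate([0, atan2(296, 555), 0]) cube([35, 56, 629]);
translate([711, 108, 0]) mirror([1, 0, 0]) rotate([0, atan2(296, 555), 0]) cube([35, 56, 629]);
translate([0, 665, 0]) rotate([0, atan2(296, 555), 0]) cube([35, 56, 629]);
translate([711, 665, 0]) mirror([1, 0, 0]) rotate([0, atan2(296, 555), 0]) cube([35, 56, 629]);


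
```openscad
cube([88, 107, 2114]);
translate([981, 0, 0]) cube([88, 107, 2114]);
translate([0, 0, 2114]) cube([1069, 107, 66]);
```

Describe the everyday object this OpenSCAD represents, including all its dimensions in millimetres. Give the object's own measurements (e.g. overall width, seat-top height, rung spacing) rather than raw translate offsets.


A door frame. The clear opening is 893 mm wide and 2114 mm high. Two 88 mm wide jambs, 107 mm deep, stand either side of the opening from the floor to the top of the opening. A 66 mm thick head sits across the top of both jambs, spanning the full outside width of the frame.


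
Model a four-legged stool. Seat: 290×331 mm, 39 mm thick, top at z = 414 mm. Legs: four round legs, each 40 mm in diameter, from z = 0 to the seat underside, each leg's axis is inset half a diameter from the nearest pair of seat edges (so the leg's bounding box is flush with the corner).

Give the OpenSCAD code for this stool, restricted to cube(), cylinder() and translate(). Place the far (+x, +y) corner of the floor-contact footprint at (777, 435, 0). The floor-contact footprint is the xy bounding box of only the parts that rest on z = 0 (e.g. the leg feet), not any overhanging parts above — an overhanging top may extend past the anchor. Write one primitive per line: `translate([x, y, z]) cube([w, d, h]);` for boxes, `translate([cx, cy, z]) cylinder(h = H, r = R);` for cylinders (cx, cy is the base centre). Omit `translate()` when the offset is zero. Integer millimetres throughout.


translate([487, 104, 375]) cube([290, 331, 39]);
translate([507, 124, 0]) cylinder(h = 375, r = 20);
translate([757, 124, 0]) cylinder(h = 375, r = 20);
translate([507, 415, 0]) cylinder(h = 375, r = 20);
translate([757, 415, 0]) cylinder(h = 375, r = 20);


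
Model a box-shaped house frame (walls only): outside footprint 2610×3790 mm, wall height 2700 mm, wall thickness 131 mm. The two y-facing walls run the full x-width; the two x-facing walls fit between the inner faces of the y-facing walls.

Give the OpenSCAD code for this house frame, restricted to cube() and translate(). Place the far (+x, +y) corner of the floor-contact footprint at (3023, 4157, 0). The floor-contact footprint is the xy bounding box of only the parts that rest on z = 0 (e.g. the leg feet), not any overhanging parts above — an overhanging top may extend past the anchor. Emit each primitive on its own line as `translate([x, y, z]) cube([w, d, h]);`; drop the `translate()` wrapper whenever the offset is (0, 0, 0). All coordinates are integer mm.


translate([413, 367, 0]) cube([2610, 131, 2700]);
translate([413, 4026, 0]) cube([2610, 131, 2700]);
translate([413, 498, 0]) cube([131, 3528, 2700]);
translate([2892, 498, 0]) cube([131, 3528, 2700]);


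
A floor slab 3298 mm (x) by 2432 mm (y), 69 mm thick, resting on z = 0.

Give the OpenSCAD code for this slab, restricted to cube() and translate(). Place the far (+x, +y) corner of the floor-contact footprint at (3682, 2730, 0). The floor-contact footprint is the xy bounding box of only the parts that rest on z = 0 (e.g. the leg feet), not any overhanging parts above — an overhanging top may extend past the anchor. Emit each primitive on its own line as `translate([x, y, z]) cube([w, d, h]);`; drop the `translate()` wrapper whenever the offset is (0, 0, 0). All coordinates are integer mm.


translate([384, 298, 0]) cube([3298, 2432, 69]);


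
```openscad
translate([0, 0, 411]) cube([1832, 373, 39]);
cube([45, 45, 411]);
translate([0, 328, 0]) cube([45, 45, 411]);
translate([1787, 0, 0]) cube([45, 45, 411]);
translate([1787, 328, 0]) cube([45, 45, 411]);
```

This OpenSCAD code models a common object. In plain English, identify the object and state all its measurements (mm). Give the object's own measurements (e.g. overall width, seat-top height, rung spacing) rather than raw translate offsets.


A bench: a 1832×373 mm seat slab, 39 mm thick, top at z = 450 mm, on four 45×45 mm square legs flush with the seat corners and standing on z = 0.


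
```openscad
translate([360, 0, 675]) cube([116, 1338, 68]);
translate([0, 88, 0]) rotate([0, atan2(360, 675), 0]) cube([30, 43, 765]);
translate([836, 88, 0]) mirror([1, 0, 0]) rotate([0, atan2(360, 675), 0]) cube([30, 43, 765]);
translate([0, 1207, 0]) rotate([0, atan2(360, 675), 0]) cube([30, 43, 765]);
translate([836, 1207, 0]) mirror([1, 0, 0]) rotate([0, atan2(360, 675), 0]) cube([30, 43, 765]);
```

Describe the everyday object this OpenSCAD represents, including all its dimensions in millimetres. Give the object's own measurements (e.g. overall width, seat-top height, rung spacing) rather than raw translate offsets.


A sawhorse. A 116×1338×68 mm beam (x, y, z) sits on two A-frame leg pairs. Each pair is two raked legs of 30×43 mm section (43 mm along y) splaying symmetrically in x. Each leg rises 675 mm vertically over 360 mm of horizontal reach and is 765 mm long along its own axis. Every leg's outer bottom edge rests on the floor and its outer top edge meets a bottom edge of the beam — the left legs (tilting toward +x) meet the beam's −x bottom edge, the right legs (their mirror images, tilting toward −x) meet its +x bottom edge — so the leg tops tuck under the beam, the beam's underside is 675 mm above the floor, and the feet are 836 mm apart outside-to-outside with the beam centred between them. The two leg pairs are set in 88 mm from either end of the beam.


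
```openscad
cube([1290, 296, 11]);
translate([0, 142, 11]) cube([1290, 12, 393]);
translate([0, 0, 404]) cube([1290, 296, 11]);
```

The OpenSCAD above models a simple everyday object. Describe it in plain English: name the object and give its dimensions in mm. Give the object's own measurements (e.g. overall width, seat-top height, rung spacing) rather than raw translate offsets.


An I-beam lying along x, 1290 mm long. Overall section height 415 mm. Two flanges 296 mm wide (y) and 11 mm thick, one on the floor and one at the top; a web 12 mm thick runs between them, centred on the flange width.


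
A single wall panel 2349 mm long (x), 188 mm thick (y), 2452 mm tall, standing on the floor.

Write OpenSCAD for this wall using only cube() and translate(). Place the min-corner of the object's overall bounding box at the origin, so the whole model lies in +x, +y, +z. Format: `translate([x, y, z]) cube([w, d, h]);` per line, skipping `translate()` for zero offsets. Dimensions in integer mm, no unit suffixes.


cube([2349, 188, 2452]);


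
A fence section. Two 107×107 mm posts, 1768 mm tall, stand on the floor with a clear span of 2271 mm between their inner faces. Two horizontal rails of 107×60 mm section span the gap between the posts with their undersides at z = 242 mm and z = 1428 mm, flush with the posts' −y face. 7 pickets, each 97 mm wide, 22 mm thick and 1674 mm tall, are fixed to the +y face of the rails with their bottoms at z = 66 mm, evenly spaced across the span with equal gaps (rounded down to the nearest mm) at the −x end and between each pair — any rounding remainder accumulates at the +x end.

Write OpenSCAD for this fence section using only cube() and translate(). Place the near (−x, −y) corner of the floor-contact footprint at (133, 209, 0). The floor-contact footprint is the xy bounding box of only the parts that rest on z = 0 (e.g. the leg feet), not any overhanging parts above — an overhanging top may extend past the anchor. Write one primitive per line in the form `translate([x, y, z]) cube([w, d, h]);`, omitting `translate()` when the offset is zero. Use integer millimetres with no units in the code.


translate([133, 209, 0]) cube([107, 107, 1768]);
translate([2511, 209, 0]) cube([107, 107, 1768]);
translate([240, 209, 242]) cube([2271, 107, 60]);
translate([240, 209, 1428]) cube([2271, 107, 60]);
translate([439, 316, 66]) cube([97, 22, 1674]);
translate([735, 316, 66]) cube([97, 22, 1674]);
translate([1031, 316, 66]) cube([97, 22, 1674]);
translate([1327, 316, 66]) cube([97, 22, 1674]);
translate([1623, 316, 66]) cube([97, 22, 1674]);
translate([1919, 316, 66]) cube([97, 22, 1674]);
translate([2215, 316, 66]) cube([97, 22, 1674]);


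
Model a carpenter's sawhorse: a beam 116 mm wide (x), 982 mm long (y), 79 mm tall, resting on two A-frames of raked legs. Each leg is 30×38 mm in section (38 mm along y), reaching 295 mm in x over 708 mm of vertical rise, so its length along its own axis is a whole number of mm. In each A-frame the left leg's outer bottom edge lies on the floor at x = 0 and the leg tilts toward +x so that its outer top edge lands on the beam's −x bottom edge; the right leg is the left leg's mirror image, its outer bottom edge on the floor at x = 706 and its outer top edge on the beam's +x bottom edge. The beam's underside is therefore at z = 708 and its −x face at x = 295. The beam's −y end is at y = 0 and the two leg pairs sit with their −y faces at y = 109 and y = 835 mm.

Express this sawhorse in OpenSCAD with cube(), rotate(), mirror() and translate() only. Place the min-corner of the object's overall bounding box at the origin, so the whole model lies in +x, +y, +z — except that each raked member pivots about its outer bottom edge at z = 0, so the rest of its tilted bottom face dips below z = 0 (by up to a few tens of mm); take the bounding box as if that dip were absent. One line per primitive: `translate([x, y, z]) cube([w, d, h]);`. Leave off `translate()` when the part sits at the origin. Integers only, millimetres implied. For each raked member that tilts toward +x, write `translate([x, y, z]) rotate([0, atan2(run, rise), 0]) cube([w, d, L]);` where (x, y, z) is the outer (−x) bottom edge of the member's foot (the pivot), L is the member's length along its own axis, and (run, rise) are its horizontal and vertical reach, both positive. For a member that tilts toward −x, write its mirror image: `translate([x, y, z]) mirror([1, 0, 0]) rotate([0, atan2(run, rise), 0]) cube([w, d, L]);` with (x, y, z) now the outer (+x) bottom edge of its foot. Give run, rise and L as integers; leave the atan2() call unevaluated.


// leg length = √(295² + 708²) = 767
// right-leg outer foot x = 2·295 + 116 = 706
// beam min-corner = (295, 0, 708)
translate([295, 0, 708]) cube([116, 982, 79]);
translate([0, 109, 0]) rotate([0, atan2(295, 708), 0]) cube([30, 38, 767]);
translate([706, 109, 0]) mirror([1, 0, 0]) rotate([0, atan2(295, 708), 0]) cube([30, 38, 767]);
translate([0, 835, 0]) rotate([0, atan2(295, 708), 0]) cube([30, 38, 767]);
translate([706, 835, 0]) mirror([1, 0, 0]) rotate([0, atan2(295, 708), 0]) cube([30, 38, 767]);


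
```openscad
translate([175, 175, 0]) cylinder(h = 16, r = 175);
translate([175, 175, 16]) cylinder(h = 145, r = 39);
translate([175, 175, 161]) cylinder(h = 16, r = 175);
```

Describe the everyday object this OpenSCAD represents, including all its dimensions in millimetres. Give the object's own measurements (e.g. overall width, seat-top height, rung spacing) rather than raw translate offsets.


A spool: two coaxial disc flanges of radius 175 mm and thickness 16 mm, joined by a core cylinder of radius 39 mm and height 145 mm. The lower flange rests on z = 0 and the three cylinders share a vertical axis.


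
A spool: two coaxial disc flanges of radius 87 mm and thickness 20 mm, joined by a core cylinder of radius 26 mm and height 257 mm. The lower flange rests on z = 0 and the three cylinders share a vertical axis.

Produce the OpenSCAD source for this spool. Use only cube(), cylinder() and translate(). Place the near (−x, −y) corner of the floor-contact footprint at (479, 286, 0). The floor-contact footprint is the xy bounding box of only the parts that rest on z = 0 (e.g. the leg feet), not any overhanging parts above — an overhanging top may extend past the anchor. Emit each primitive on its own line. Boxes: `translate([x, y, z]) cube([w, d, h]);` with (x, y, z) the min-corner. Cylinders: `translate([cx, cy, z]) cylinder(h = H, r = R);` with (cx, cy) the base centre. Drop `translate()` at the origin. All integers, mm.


translate([566, 373, 0]) cylinder(h = 20, r = 87);
translate([566, 373, 20]) cylinder(h = 257, r = 26);
translate([566, 373, 277]) cylinder(h = 20, r = 87);


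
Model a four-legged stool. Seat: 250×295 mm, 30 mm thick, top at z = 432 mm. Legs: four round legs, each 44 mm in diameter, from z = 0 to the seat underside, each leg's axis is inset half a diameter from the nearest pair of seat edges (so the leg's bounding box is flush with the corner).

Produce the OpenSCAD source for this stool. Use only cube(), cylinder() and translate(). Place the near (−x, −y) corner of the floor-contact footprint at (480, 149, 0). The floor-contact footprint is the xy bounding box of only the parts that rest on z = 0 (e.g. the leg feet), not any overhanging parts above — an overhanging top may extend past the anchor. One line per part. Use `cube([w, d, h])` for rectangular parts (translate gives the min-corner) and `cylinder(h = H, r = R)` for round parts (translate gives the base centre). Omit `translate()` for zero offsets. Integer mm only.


translate([480, 149, 402]) cube([250, 295, 30]);
translate([502, 171, 0]) cylinder(h = 402, r = 22);
translate([708, 171, 0]) cylinder(h = 402, r = 22);
translate([502, 422, 0]) cylinder(h = 402, r = 22);
translate([708, 422, 0]) cylinder(h = 402, r = 22);


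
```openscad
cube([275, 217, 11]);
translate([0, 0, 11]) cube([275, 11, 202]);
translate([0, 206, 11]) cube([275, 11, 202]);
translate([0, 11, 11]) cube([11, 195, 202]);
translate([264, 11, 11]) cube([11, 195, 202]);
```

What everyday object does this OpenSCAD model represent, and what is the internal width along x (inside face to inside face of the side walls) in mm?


An open box. The internal width is 253 mm.

A 275×217 base slab with four walls standing on it — an open box. The base is 275 mm wide and the walls are 11 mm thick, so the internal width is 275 − 2 × 11 = 253 mm.


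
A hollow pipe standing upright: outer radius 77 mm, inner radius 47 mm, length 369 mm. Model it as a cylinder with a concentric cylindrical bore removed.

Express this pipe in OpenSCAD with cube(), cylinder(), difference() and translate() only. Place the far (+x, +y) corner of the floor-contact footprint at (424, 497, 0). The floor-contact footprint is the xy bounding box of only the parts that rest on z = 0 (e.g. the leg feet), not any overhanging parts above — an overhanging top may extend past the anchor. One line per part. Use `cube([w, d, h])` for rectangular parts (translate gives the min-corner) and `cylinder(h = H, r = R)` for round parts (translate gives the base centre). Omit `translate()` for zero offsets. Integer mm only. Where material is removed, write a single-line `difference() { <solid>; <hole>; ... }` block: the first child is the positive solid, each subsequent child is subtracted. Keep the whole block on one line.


difference() { translate([347, 420, 0]) cylinder(h = 369, r = 77); translate([347, 420, 0]) cylinder(h = 369, r = 47); }


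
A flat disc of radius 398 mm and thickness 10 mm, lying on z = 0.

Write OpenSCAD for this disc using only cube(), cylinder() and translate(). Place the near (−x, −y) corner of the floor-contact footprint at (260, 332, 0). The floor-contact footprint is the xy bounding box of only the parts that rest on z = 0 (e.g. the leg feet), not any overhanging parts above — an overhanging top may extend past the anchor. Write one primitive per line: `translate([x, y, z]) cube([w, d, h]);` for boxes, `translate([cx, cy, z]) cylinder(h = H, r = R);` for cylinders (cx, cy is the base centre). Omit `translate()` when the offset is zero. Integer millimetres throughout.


translate([658, 730, 0]) cylinder(h = 10, r = 398);


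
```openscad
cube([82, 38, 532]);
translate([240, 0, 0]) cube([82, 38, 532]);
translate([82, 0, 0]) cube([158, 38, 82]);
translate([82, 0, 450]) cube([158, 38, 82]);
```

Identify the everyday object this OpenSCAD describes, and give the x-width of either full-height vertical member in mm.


A picture frame. The border width is 82 mm.

Four thin pieces enclosing a rectangular opening — a picture frame. The two full-height stiles are 532 mm tall; the top rail sits at z = 450 and is 82 mm tall, so the border above the opening is 532 − 450 = 82 mm, matching the stile x-width.


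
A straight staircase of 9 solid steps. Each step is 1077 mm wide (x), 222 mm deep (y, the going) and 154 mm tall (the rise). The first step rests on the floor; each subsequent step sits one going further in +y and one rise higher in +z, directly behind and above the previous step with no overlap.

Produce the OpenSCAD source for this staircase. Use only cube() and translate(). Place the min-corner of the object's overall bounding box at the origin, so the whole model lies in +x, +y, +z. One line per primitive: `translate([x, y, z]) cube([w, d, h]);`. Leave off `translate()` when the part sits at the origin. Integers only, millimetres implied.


cube([1077, 222, 154]);
translate([0, 222, 154]) cube([1077, 222, 154]);
translate([0, 444, 308]) cube([1077, 222, 154]);
translate([0, 666, 462]) cube([1077, 222, 154]);
translate([0, 888, 616]) cube([1077, 222, 154]);
translate([0, 1110, 770]) cube([1077, 222, 154]);
translate([0, 1332, 924]) cube([1077, 222, 154]);
translate([0, 1554, 1078]) cube([1077, 222, 154]);
translate([0, 1776, 1232]) cube([1077, 222, 154]);


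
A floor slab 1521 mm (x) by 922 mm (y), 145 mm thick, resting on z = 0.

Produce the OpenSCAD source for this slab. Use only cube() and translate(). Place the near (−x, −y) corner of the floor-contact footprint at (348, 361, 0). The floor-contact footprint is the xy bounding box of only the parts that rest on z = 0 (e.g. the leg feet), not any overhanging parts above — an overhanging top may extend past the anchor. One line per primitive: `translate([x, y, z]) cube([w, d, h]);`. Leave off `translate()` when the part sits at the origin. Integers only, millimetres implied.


translate([348, 361, 0]) cube([1521, 922, 145]);


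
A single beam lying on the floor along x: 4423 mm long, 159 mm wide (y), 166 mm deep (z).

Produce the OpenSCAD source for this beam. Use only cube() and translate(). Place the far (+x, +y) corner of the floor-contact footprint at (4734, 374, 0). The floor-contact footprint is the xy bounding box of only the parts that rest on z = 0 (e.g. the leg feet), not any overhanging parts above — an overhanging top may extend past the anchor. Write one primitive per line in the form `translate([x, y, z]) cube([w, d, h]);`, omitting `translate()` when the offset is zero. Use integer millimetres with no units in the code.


translate([311, 215, 0]) cube([4423, 159, 166]);


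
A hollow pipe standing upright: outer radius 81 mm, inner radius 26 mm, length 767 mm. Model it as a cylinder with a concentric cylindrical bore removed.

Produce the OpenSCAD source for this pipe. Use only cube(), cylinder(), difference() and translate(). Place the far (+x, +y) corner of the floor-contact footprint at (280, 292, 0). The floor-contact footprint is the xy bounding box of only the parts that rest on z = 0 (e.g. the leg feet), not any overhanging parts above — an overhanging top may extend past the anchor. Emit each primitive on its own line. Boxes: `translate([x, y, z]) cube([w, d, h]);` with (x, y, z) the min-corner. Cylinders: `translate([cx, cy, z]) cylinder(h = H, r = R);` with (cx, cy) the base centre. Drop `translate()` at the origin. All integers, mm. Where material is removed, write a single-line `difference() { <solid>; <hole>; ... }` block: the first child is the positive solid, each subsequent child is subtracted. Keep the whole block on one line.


difference() { translate([199, 211, 0]) cylinder(h = 767, r = 81); translate([199, 211, 0]) cylinder(h = 767, r = 26); }


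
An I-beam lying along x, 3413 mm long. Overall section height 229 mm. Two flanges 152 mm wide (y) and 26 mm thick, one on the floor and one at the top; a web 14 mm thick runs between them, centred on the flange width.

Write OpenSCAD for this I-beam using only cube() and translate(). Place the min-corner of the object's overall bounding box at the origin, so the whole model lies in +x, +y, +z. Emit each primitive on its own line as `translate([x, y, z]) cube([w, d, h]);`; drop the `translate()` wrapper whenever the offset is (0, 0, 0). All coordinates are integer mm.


cube([3413, 152, 26]);
translate([0, 69, 26]) cube([3413, 14, 177]);
translate([0, 0, 203]) cube([3413, 152, 26]);


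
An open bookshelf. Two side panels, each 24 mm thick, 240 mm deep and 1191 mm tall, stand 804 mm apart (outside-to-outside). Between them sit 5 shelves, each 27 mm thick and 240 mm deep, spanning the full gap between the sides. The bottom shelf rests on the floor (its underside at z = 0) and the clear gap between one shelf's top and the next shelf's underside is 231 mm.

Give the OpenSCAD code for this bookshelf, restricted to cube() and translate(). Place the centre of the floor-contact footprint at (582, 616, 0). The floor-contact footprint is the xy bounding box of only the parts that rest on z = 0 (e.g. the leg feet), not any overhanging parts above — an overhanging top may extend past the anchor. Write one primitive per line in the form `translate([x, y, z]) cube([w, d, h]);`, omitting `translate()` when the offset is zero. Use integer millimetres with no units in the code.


translate([180, 496, 0]) cube([24, 240, 1191]);
translate([960, 496, 0]) cube([24, 240, 1191]);
translate([204, 496, 0]) cube([756, 240, 27]);
translate([204, 496, 258]) cube([756, 240, 27]);
translate([204, 496, 516]) cube([756, 240, 27]);
translate([204, 496, 774]) cube([756, 240, 27]);
translate([204, 496, 1032]) cube([756, 240, 27]);


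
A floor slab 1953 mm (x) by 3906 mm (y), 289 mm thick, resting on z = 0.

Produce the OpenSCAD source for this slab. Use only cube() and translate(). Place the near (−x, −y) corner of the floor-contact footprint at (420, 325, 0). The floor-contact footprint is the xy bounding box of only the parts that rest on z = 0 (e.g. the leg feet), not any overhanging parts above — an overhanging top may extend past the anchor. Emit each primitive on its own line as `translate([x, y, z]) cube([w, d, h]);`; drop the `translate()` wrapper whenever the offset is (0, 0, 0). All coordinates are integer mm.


translate([420, 325, 0]) cube([1953, 3906, 289]);


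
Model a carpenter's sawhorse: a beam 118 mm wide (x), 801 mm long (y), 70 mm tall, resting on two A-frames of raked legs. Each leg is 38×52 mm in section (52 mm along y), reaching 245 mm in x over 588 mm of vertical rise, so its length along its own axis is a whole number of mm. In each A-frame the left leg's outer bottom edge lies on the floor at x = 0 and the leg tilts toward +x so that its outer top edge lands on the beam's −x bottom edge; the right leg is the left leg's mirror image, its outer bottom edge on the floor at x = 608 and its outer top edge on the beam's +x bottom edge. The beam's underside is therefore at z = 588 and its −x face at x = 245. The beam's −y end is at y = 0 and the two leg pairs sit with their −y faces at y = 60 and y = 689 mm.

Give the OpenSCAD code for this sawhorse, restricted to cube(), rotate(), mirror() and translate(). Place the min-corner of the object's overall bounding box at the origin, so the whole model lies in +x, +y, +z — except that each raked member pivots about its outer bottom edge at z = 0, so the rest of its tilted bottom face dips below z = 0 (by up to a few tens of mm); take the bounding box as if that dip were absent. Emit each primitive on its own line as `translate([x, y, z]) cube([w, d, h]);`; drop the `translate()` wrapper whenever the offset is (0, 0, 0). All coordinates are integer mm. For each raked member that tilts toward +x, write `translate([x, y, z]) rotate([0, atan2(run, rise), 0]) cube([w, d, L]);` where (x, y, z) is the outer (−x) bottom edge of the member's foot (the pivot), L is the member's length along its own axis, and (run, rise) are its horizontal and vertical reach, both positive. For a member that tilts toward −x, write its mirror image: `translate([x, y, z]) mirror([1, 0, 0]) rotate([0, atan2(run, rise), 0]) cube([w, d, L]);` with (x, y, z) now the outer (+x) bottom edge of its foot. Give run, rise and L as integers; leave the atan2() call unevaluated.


translate([245, 0, 588]) cube([118, 801, 70]);
translate([0, 60, 0]) rotate([0, atan2(245, 588), 0]) cube([38, 52, 637]);
translate([608, 60, 0]) mirror([1, 0, 0]) rotate([0, atan2(245, 588), 0]) cube([38, 52, 637]);
translate([0, 689, 0]) rotate([0, atan2(245, 588), 0]) cube([38, 52, 637]);
translate([608, 689, 0]) mirror([1, 0, 0]) rotate([0, atan2(245, 588), 0]) cube([38, 52, 637]);


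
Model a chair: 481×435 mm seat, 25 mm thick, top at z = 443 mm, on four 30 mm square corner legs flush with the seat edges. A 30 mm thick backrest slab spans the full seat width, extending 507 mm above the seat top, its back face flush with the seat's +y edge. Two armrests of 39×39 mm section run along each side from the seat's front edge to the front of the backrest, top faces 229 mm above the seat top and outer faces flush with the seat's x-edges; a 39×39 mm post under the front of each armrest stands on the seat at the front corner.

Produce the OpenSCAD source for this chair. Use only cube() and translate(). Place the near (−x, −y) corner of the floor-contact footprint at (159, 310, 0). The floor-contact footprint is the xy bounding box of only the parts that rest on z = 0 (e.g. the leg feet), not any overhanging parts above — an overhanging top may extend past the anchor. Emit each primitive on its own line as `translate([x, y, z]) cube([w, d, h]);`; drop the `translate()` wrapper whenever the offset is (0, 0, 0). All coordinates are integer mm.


translate([159, 310, 418]) cube([481, 435, 25]);
translate([159, 310, 0]) cube([30, 30, 418]);
translate([610, 310, 0]) cube([30, 30, 418]);
translate([159, 715, 0]) cube([30, 30, 418]);
translate([610, 715, 0]) cube([30, 30, 418]);
translate([159, 715, 443]) cube([481, 30, 507]);
translate([159, 310, 633]) cube([39, 405, 39]);
translate([601, 310, 633]) cube([39, 405, 39]);
translate([159, 310, 443]) cube([39, 39, 190]);
translate([601, 310, 443]) cube([39, 39, 190]);
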